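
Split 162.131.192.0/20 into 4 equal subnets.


New prefix = 20 + 2 = 22
Each subnet has 1024 addresses
  162.131.192.0/22
  162.131.196.0/22
  162.131.200.0/22
  162.131.204.0/22
Subnets: 162.131.192.0/22, 162.131.196.0/22, 162.131.200.0/22, 162.131.204.0/22


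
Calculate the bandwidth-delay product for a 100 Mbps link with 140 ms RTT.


BDP = bandwidth * RTT
= 100 Mbps * 140 ms
= 100 * 1e6 * 140 / 1000 bits
= 14000000 bits
= 1750000 bytes
= 1708.9844 KB
BDP = 14000000 bits (1750000 bytes)


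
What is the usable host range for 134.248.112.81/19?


Network: 134.248.96.0
Broadcast: 134.248.127.255
First usable = network + 1
Last usable = broadcast - 1
Range: 134.248.96.1 to 134.248.127.254


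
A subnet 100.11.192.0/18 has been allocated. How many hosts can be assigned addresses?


Host bits = 32 - 18 = 14
Total addresses = 2^14 = 16384
Usable = total - 2 (network and broadcast)
Usable hosts: 16382


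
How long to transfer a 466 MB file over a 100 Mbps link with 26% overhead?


Effective throughput = 100 * (1 - 26/100) = 74 Mbps
File size in Mb = 466 * 8 = 3728 Mb
Time = 3728 / 74
Time = 50.3784 seconds


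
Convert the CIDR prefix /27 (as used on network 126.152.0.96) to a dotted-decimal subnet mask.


/27 means 27 network bits, 5 host bits
Binary: 11111111111111111111111111100000
Mask: 255.255.255.224


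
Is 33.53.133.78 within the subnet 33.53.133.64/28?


Subnet network: 33.53.133.64
Test IP AND mask: 33.53.133.64
Yes, 33.53.133.78 is in 33.53.133.64/28


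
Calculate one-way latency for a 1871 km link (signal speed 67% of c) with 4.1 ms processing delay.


Speed = 0.67 * 3e5 km/s = 201000 km/s
Propagation delay = 1871 / 201000 = 0.0093 s = 9.3085 ms
Processing delay = 4.1 ms
Total one-way latency = 13.4085 ms


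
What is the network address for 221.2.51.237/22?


IP:   11011101.00000010.00110011.11101101
Mask: 11111111.11111111.11111100.00000000
AND operation:
Net:  11011101.00000010.00110000.00000000
Network: 221.2.48.0/22


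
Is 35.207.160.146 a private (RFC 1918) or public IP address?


RFC 1918 private ranges:
  10.0.0.0/8 (10.0.0.0 - 10.255.255.255)
  172.16.0.0/12 (172.16.0.0 - 172.31.255.255)
  192.168.0.0/16 (192.168.0.0 - 192.168.255.255)
Public (not in any RFC 1918 range)


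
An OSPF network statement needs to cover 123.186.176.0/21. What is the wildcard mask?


Subnet mask: 255.255.248.0
Wildcard = 255.255.255.255 - subnet mask
255 - 255 = 0
255 - 255 = 0
255 - 248 = 7
255 - 0 = 255
Wildcard: 0.0.7.255


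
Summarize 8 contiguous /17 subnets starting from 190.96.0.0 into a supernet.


Original prefix: /17
Number of subnets: 8 = 2^3
New prefix = 17 - 3 = 14
Supernet: 190.96.0.0/14


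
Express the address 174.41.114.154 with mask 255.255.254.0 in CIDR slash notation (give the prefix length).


Binary: 11111111.11111111.11111110.00000000
Count leading 1s
Prefix: /23


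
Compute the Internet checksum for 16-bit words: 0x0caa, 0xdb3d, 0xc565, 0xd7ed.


Sum all words (with carry folding):
+ 0x0caa = 0x0caa
+ 0xdb3d = 0xe7e7
+ 0xc565 = 0xad4d
+ 0xd7ed = 0x853b
One's complement: ~0x853b
Checksum = 0x7ac4


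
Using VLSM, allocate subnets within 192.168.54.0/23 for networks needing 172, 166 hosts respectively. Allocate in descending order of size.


172 hosts -> /24 (254 usable): 192.168.54.0/24
166 hosts -> /24 (254 usable): 192.168.55.0/24
Allocation: 192.168.54.0/24 (172 hosts, 254 usable); 192.168.55.0/24 (166 hosts, 254 usable)


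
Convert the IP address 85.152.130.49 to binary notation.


85 = 01010101
152 = 10011000
130 = 10000010
49 = 00110001
Binary: 01010101.10011000.10000010.00110001


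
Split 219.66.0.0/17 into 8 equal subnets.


New prefix = 17 + 3 = 20
Each subnet has 4096 addresses
  219.66.0.0/20
  219.66.16.0/20
  219.66.32.0/20
  219.66.48.0/20
  219.66.64.0/20
  219.66.80.0/20
  219.66.96.0/20
  219.66.112.0/20
Subnets: 219.66.0.0/20, 219.66.16.0/20, 219.66.32.0/20, 219.66.48.0/20, 219.66.64.0/20, 219.66.80.0/20, 219.66.96.0/20, 219.66.112.0/20


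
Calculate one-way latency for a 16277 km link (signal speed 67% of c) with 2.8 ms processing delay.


Speed = 0.67 * 3e5 km/s = 201000 km/s
Propagation delay = 16277 / 201000 = 0.081 s = 80.9801 ms
Processing delay = 2.8 ms
Total one-way latency = 83.7801 ms


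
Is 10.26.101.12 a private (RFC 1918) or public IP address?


RFC 1918 private ranges:
  10.0.0.0/8 (10.0.0.0 - 10.255.255.255)
  172.16.0.0/12 (172.16.0.0 - 172.31.255.255)
  192.168.0.0/16 (192.168.0.0 - 192.168.255.255)
Private (in 10.0.0.0/8)


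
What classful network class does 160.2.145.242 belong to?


First octet: 160
Binary: 10100000
10xxxxxx -> Class B (128-191)
Class B, default mask 255.255.0.0 (/16)


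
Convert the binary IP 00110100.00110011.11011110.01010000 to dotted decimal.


00110100 = 52
00110011 = 51
11011110 = 222
01010000 = 80
IP: 52.51.222.80


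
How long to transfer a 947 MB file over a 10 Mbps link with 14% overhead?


Effective throughput = 10 * (1 - 14/100) = 8.6 Mbps
File size in Mb = 947 * 8 = 7576 Mb
Time = 7576 / 8.6
Time = 880.9302 seconds


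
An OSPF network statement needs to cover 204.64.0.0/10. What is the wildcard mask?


Subnet mask: 255.192.0.0
Wildcard = 255.255.255.255 - subnet mask
255 - 255 = 0
255 - 192 = 63
255 - 0 = 255
255 - 0 = 255
Wildcard: 0.63.255.255


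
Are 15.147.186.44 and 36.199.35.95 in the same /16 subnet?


Mask: 255.255.0.0
15.147.186.44 AND mask = 15.147.0.0
36.199.35.95 AND mask = 36.199.0.0
No, different subnets (15.147.0.0 vs 36.199.0.0)


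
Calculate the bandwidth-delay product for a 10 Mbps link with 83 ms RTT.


BDP = bandwidth * RTT
= 10 Mbps * 83 ms
= 10 * 1e6 * 83 / 1000 bits
= 830000 bits
= 103750 bytes
= 101.3184 KB
BDP = 830000 bits (103750 bytes)


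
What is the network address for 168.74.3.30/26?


IP:   10101000.01001010.00000011.00011110
Mask: 11111111.11111111.11111111.11000000
AND operation:
Net:  10101000.01001010.00000011.00000000
Network: 168.74.3.0/26


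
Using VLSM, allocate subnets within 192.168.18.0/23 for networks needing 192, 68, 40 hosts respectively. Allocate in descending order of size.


192 hosts -> /24 (254 usable): 192.168.18.0/24
68 hosts -> /25 (126 usable): 192.168.19.0/25
40 hosts -> /26 (62 usable): 192.168.19.128/26
Allocation: 192.168.18.0/24 (192 hosts, 254 usable); 192.168.19.0/25 (68 hosts, 126 usable); 192.168.19.128/26 (40 hosts, 62 usable)


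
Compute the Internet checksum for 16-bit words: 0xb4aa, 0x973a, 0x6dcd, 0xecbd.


Sum all words (with carry folding):
+ 0xb4aa = 0xb4aa
+ 0x973a = 0x4be5
+ 0x6dcd = 0xb9b2
+ 0xecbd = 0xa670
One's complement: ~0xa670
Checksum = 0x598f


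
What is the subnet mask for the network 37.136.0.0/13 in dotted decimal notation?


/13 means 13 network bits, 19 host bits
Binary: 11111111111110000000000000000000
Mask: 255.248.0.0


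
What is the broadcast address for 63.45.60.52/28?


Network: 63.45.60.48/28
Host bits = 4
Set all host bits to 1:
Broadcast: 63.45.60.63


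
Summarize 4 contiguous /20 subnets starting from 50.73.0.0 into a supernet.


Original prefix: /20
Number of subnets: 4 = 2^2
New prefix = 20 - 2 = 18
Supernet: 50.73.0.0/18


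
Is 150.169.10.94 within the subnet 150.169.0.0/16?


Subnet network: 150.169.0.0
Test IP AND mask: 150.169.0.0
Yes, 150.169.10.94 is in 150.169.0.0/16


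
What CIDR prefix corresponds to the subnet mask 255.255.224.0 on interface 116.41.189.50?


Binary: 11111111.11111111.11100000.00000000
Count leading 1s
Prefix: /19


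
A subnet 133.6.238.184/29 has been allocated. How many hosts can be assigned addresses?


Host bits = 32 - 29 = 3
Total addresses = 2^3 = 8
Usable = total - 2 (network and broadcast)
Usable hosts: 6


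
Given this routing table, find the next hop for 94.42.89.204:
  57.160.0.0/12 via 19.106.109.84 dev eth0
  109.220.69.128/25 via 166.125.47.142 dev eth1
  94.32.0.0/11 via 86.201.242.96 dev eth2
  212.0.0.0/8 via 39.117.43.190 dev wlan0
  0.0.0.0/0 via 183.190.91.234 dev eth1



Longest prefix match for 94.42.89.204:
  /12 57.160.0.0: no
  /25 109.220.69.128: no
  /11 94.32.0.0: MATCH
  /8 212.0.0.0: no
  /0 0.0.0.0: MATCH
Selected: next-hop 86.201.242.96 via eth2 (matched /11)


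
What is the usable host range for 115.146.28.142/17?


Network: 115.146.0.0
Broadcast: 115.146.127.255
First usable = network + 1
Last usable = broadcast - 1
Range: 115.146.0.1 to 115.146.127.254


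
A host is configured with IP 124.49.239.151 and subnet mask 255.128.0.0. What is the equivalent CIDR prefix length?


Binary: 11111111.10000000.00000000.00000000
Count leading 1s
Prefix: /9


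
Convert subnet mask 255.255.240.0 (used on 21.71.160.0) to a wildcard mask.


Subnet mask: 255.255.240.0
Wildcard = 255.255.255.255 - subnet mask
255 - 255 = 0
255 - 255 = 0
255 - 240 = 15
255 - 0 = 255
Wildcard: 0.0.15.255


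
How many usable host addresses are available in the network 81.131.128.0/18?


Host bits = 32 - 18 = 14
Total addresses = 2^14 = 16384
Usable = total - 2 (network and broadcast)
Usable hosts: 16382


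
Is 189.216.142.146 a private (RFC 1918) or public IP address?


RFC 1918 private ranges:
  10.0.0.0/8 (10.0.0.0 - 10.255.255.255)
  172.16.0.0/12 (172.16.0.0 - 172.31.255.255)
  192.168.0.0/16 (192.168.0.0 - 192.168.255.255)
Public (not in any RFC 1918 range)


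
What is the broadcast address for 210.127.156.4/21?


Network: 210.127.152.0/21
Host bits = 11
Set all host bits to 1:
Broadcast: 210.127.159.255


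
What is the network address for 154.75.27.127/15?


IP:   10011010.01001011.00011011.01111111
Mask: 11111111.11111110.00000000.00000000
AND operation:
Net:  10011010.01001010.00000000.00000000
Network: 154.74.0.0/15


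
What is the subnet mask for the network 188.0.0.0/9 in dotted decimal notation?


/9 means 9 network bits, 23 host bits
Binary: 11111111100000000000000000000000
Mask: 255.128.0.0


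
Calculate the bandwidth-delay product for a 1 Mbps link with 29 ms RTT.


BDP = bandwidth * RTT
= 1 Mbps * 29 ms
= 1 * 1e6 * 29 / 1000 bits
= 29000 bits
= 3625 bytes
= 3.54 KB
BDP = 29000 bits (3625 bytes)


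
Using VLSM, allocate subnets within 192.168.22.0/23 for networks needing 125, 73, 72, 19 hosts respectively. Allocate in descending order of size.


125 hosts -> /25 (126 usable): 192.168.22.0/25
73 hosts -> /25 (126 usable): 192.168.22.128/25
72 hosts -> /25 (126 usable): 192.168.23.0/25
19 hosts -> /27 (30 usable): 192.168.23.128/27
Allocation: 192.168.22.0/25 (125 hosts, 126 usable); 192.168.22.128/25 (73 hosts, 126 usable); 192.168.23.0/25 (72 hosts, 126 usable); 192.168.23.128/27 (19 hosts, 30 usable)


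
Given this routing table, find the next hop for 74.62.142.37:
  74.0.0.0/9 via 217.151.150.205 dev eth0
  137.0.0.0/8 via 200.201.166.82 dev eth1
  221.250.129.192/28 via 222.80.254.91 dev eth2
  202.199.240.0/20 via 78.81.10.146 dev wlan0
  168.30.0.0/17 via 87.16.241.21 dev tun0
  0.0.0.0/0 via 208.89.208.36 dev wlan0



Longest prefix match for 74.62.142.37:
  /9 74.0.0.0: MATCH
  /8 137.0.0.0: no
  /28 221.250.129.192: no
  /20 202.199.240.0: no
  /17 168.30.0.0: no
  /0 0.0.0.0: MATCH
Selected: next-hop 217.151.150.205 via eth0 (matched /9)


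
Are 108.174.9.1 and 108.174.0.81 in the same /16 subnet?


Mask: 255.255.0.0
108.174.9.1 AND mask = 108.174.0.0
108.174.0.81 AND mask = 108.174.0.0
Yes, same subnet (108.174.0.0)


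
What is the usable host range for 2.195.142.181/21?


Network: 2.195.136.0
Broadcast: 2.195.143.255
First usable = network + 1
Last usable = broadcast - 1
Range: 2.195.136.1 to 2.195.143.254


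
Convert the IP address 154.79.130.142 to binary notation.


154 = 10011010
79 = 01001111
130 = 10000010
142 = 10001110
Binary: 10011010.01001111.10000010.10001110


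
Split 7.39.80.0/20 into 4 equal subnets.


New prefix = 20 + 2 = 22
Each subnet has 1024 addresses
  7.39.80.0/22
  7.39.84.0/22
  7.39.88.0/22
  7.39.92.0/22
Subnets: 7.39.80.0/22, 7.39.84.0/22, 7.39.88.0/22, 7.39.92.0/22


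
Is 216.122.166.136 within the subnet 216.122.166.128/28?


Subnet network: 216.122.166.128
Test IP AND mask: 216.122.166.128
Yes, 216.122.166.136 is in 216.122.166.128/28


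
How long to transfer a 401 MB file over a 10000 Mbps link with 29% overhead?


Effective throughput = 10000 * (1 - 29/100) = 7100 Mbps
File size in Mb = 401 * 8 = 3208 Mb
Time = 3208 / 7100
Time = 0.4518 seconds


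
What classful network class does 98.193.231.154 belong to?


First octet: 98
Binary: 01100010
0xxxxxxx -> Class A (1-126)
Class A, default mask 255.0.0.0 (/8)


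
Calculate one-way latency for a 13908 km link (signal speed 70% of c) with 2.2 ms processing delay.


Speed = 0.7 * 3e5 km/s = 210000 km/s
Propagation delay = 13908 / 210000 = 0.0662 s = 66.2286 ms
Processing delay = 2.2 ms
Total one-way latency = 68.4286 ms


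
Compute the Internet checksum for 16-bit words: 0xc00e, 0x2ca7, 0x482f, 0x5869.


Sum all words (with carry folding):
+ 0xc00e = 0xc00e
+ 0x2ca7 = 0xecb5
+ 0x482f = 0x34e5
+ 0x5869 = 0x8d4e
One's complement: ~0x8d4e
Checksum = 0x72b1


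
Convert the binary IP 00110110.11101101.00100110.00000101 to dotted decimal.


00110110 = 54
11101101 = 237
00100110 = 38
00000101 = 5
IP: 54.237.38.5


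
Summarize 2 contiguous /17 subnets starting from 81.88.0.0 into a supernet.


Original prefix: /17
Number of subnets: 2 = 2^1
New prefix = 17 - 1 = 16
Supernet: 81.88.0.0/16


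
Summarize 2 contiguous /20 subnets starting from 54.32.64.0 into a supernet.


Original prefix: /20
Number of subnets: 2 = 2^1
New prefix = 20 - 1 = 19
Supernet: 54.32.64.0/19


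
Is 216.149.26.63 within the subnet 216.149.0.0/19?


Subnet network: 216.149.0.0
Test IP AND mask: 216.149.0.0
Yes, 216.149.26.63 is in 216.149.0.0/19


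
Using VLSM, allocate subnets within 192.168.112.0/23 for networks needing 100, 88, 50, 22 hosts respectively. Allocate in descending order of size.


100 hosts -> /25 (126 usable): 192.168.112.0/25
88 hosts -> /25 (126 usable): 192.168.112.128/25
50 hosts -> /26 (62 usable): 192.168.113.0/26
22 hosts -> /27 (30 usable): 192.168.113.64/27
Allocation: 192.168.112.0/25 (100 hosts, 126 usable); 192.168.112.128/25 (88 hosts, 126 usable); 192.168.113.0/26 (50 hosts, 62 usable); 192.168.113.64/27 (22 hosts, 30 usable)


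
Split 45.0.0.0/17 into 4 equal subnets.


New prefix = 17 + 2 = 19
Each subnet has 8192 addresses
  45.0.0.0/19
  45.0.32.0/19
  45.0.64.0/19
  45.0.96.0/19
Subnets: 45.0.0.0/19, 45.0.32.0/19, 45.0.64.0/19, 45.0.96.0/19


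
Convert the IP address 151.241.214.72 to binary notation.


151 = 10010111
241 = 11110001
214 = 11010110
72 = 01001000
Binary: 10010111.11110001.11010110.01001000


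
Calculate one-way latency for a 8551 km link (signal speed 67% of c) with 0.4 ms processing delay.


Speed = 0.67 * 3e5 km/s = 201000 km/s
Propagation delay = 8551 / 201000 = 0.0425 s = 42.5423 ms
Processing delay = 0.4 ms
Total one-way latency = 42.9423 ms


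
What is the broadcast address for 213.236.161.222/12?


Network: 213.224.0.0/12
Host bits = 20
Set all host bits to 1:
Broadcast: 213.239.255.255


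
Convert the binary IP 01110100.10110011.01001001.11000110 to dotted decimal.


01110100 = 116
10110011 = 179
01001001 = 73
11000110 = 198
IP: 116.179.73.198


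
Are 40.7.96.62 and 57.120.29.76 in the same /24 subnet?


Mask: 255.255.255.0
40.7.96.62 AND mask = 40.7.96.0
57.120.29.76 AND mask = 57.120.29.0
No, different subnets (40.7.96.0 vs 57.120.29.0)


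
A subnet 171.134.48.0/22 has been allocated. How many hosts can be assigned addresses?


Host bits = 32 - 22 = 10
Total addresses = 2^10 = 1024
Usable = total - 2 (network and broadcast)
Usable hosts: 1022


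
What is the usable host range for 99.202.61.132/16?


Network: 99.202.0.0
Broadcast: 99.202.255.255
First usable = network + 1
Last usable = broadcast - 1
Range: 99.202.0.1 to 99.202.255.254


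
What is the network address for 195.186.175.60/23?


IP:   11000011.10111010.10101111.00111100
Mask: 11111111.11111111.11111110.00000000
AND operation:
Net:  11000011.10111010.10101110.00000000
Network: 195.186.174.0/23


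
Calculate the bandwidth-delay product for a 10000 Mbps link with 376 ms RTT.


BDP = bandwidth * RTT
= 10000 Mbps * 376 ms
= 10000 * 1e6 * 376 / 1000 bits
= 3760000000 bits
= 470000000 bytes
= 458984.375 KB
BDP = 3760000000 bits (470000000 bytes)


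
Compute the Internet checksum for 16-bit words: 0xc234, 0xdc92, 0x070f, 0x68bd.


Sum all words (with carry folding):
+ 0xc234 = 0xc234
+ 0xdc92 = 0x9ec7
+ 0x070f = 0xa5d6
+ 0x68bd = 0x0e94
One's complement: ~0x0e94
Checksum = 0xf16b


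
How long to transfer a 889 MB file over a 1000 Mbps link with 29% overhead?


Effective throughput = 1000 * (1 - 29/100) = 710 Mbps
File size in Mb = 889 * 8 = 7112 Mb
Time = 7112 / 710
Time = 10.0169 seconds


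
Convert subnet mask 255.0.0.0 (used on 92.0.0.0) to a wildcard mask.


Subnet mask: 255.0.0.0
Wildcard = 255.255.255.255 - subnet mask
255 - 255 = 0
255 - 0 = 255
255 - 0 = 255
255 - 0 = 255
Wildcard: 0.255.255.255


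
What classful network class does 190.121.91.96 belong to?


First octet: 190
Binary: 10111110
10xxxxxx -> Class B (128-191)
Class B, default mask 255.255.0.0 (/16)


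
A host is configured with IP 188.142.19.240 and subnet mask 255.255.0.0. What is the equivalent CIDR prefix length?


Binary: 11111111.11111111.00000000.00000000
Count leading 1s
Prefix: /16


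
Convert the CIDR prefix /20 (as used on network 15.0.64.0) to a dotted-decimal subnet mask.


/20 means 20 network bits, 12 host bits
Binary: 11111111111111111111000000000000
Mask: 255.255.240.0


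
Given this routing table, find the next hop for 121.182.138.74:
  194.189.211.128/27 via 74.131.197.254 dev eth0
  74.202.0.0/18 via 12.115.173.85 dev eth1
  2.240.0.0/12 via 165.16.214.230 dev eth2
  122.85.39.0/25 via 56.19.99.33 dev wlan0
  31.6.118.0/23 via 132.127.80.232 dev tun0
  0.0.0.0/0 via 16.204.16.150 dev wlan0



Longest prefix match for 121.182.138.74:
  /27 194.189.211.128: no
  /18 74.202.0.0: no
  /12 2.240.0.0: no
  /25 122.85.39.0: no
  /23 31.6.118.0: no
  /0 0.0.0.0: MATCH
Selected: next-hop 16.204.16.150 via wlan0 (matched /0)


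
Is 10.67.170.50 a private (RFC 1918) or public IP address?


RFC 1918 private ranges:
  10.0.0.0/8 (10.0.0.0 - 10.255.255.255)
  172.16.0.0/12 (172.16.0.0 - 172.31.255.255)
  192.168.0.0/16 (192.168.0.0 - 192.168.255.255)
Private (in 10.0.0.0/8)


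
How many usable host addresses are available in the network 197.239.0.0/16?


Host bits = 32 - 16 = 16
Total addresses = 2^16 = 65536
Usable = total - 2 (network and broadcast)
Usable hosts: 65534


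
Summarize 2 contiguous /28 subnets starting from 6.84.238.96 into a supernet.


Original prefix: /28
Number of subnets: 2 = 2^1
New prefix = 28 - 1 = 27
Supernet: 6.84.238.96/27


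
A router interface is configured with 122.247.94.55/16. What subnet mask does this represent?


/16 means 16 network bits, 16 host bits
Binary: 11111111111111110000000000000000
Mask: 255.255.0.0


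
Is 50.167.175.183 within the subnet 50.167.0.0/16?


Subnet network: 50.167.0.0
Test IP AND mask: 50.167.0.0
Yes, 50.167.175.183 is in 50.167.0.0/16


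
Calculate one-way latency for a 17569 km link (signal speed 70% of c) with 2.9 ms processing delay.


Speed = 0.7 * 3e5 km/s = 210000 km/s
Propagation delay = 17569 / 210000 = 0.0837 s = 83.6619 ms
Processing delay = 2.9 ms
Total one-way latency = 86.5619 ms


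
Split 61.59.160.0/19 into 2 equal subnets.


New prefix = 19 + 1 = 20
Each subnet has 4096 addresses
  61.59.160.0/20
  61.59.176.0/20
Subnets: 61.59.160.0/20, 61.59.176.0/20


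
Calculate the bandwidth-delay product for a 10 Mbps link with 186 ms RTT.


BDP = bandwidth * RTT
= 10 Mbps * 186 ms
= 10 * 1e6 * 186 / 1000 bits
= 1860000 bits
= 232500 bytes
= 227.0508 KB
BDP = 1860000 bits (232500 bytes)


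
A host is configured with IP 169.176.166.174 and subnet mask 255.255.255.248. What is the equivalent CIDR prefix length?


Binary: 11111111.11111111.11111111.11111000
Count leading 1s
Prefix: /29


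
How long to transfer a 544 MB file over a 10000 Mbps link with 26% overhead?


Effective throughput = 10000 * (1 - 26/100) = 7400 Mbps
File size in Mb = 544 * 8 = 4352 Mb
Time = 4352 / 7400
Time = 0.5881 seconds


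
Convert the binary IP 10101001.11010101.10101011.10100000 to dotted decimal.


10101001 = 169
11010101 = 213
10101011 = 171
10100000 = 160
IP: 169.213.171.160


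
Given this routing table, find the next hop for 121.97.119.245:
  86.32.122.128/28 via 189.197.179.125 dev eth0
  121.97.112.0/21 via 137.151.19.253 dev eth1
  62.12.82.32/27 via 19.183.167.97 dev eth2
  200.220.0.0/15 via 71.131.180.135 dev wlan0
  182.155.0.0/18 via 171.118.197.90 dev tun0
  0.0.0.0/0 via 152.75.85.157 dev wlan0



Longest prefix match for 121.97.119.245:
  /28 86.32.122.128: no
  /21 121.97.112.0: MATCH
  /27 62.12.82.32: no
  /15 200.220.0.0: no
  /18 182.155.0.0: no
  /0 0.0.0.0: MATCH
Selected: next-hop 137.151.19.253 via eth1 (matched /21)


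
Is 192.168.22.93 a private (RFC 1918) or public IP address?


RFC 1918 private ranges:
  10.0.0.0/8 (10.0.0.0 - 10.255.255.255)
  172.16.0.0/12 (172.16.0.0 - 172.31.255.255)
  192.168.0.0/16 (192.168.0.0 - 192.168.255.255)
Private (in 192.168.0.0/16)


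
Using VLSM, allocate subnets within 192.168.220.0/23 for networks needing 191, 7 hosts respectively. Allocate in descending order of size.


191 hosts -> /24 (254 usable): 192.168.220.0/24
7 hosts -> /28 (14 usable): 192.168.221.0/28
Allocation: 192.168.220.0/24 (191 hosts, 254 usable); 192.168.221.0/28 (7 hosts, 14 usable)


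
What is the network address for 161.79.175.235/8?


IP:   10100001.01001111.10101111.11101011
Mask: 11111111.00000000.00000000.00000000
AND operation:
Net:  10100001.00000000.00000000.00000000
Network: 161.0.0.0/8


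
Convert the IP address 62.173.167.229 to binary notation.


62 = 00111110
173 = 10101101
167 = 10100111
229 = 11100101
Binary: 00111110.10101101.10100111.11100101


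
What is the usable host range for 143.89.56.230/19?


Network: 143.89.32.0
Broadcast: 143.89.63.255
First usable = network + 1
Last usable = broadcast - 1
Range: 143.89.32.1 to 143.89.63.254


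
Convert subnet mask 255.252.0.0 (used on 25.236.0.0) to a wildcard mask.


Subnet mask: 255.252.0.0
Wildcard = 255.255.255.255 - subnet mask
255 - 255 = 0
255 - 252 = 3
255 - 0 = 255
255 - 0 = 255
Wildcard: 0.3.255.255


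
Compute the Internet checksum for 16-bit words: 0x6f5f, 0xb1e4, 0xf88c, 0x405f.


Sum all words (with carry folding):
+ 0x6f5f = 0x6f5f
+ 0xb1e4 = 0x2144
+ 0xf88c = 0x19d1
+ 0x405f = 0x5a30
One's complement: ~0x5a30
Checksum = 0xa5cf


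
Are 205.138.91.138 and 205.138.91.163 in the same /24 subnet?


Mask: 255.255.255.0
205.138.91.138 AND mask = 205.138.91.0
205.138.91.163 AND mask = 205.138.91.0
Yes, same subnet (205.138.91.0)


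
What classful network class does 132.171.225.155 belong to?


First octet: 132
Binary: 10000100
10xxxxxx -> Class B (128-191)
Class B, default mask 255.255.0.0 (/16)


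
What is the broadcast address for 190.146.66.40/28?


Network: 190.146.66.32/28
Host bits = 4
Set all host bits to 1:
Broadcast: 190.146.66.47


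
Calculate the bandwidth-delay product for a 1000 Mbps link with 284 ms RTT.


BDP = bandwidth * RTT
= 1000 Mbps * 284 ms
= 1000 * 1e6 * 284 / 1000 bits
= 284000000 bits
= 35500000 bytes
= 34667.9688 KB
BDP = 284000000 bits (35500000 bytes)


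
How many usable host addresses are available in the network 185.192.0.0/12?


Host bits = 32 - 12 = 20
Total addresses = 2^20 = 1048576
Usable = total - 2 (network and broadcast)
Usable hosts: 1048574


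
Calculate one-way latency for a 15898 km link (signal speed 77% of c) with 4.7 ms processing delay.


Speed = 0.77 * 3e5 km/s = 231000 km/s
Propagation delay = 15898 / 231000 = 0.0688 s = 68.8225 ms
Processing delay = 4.7 ms
Total one-way latency = 73.5225 ms


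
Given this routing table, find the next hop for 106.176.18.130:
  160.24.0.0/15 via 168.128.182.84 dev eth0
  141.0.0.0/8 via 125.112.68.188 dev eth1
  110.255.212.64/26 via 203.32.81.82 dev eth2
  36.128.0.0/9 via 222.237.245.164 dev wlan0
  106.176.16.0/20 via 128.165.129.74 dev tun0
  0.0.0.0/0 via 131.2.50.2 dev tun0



Longest prefix match for 106.176.18.130:
  /15 160.24.0.0: no
  /8 141.0.0.0: no
  /26 110.255.212.64: no
  /9 36.128.0.0: no
  /20 106.176.16.0: MATCH
  /0 0.0.0.0: MATCH
Selected: next-hop 128.165.129.74 via tun0 (matched /20)


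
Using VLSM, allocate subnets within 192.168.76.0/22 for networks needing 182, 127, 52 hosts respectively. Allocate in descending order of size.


182 hosts -> /24 (254 usable): 192.168.76.0/24
127 hosts -> /24 (254 usable): 192.168.77.0/24
52 hosts -> /26 (62 usable): 192.168.78.0/26
Allocation: 192.168.76.0/24 (182 hosts, 254 usable); 192.168.77.0/24 (127 hosts, 254 usable); 192.168.78.0/26 (52 hosts, 62 usable)


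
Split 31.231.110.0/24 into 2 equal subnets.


New prefix = 24 + 1 = 25
Each subnet has 128 addresses
  31.231.110.0/25
  31.231.110.128/25
Subnets: 31.231.110.0/25, 31.231.110.128/25


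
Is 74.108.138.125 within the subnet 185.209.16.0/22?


Subnet network: 185.209.16.0
Test IP AND mask: 74.108.136.0
No, 74.108.138.125 is not in 185.209.16.0/22


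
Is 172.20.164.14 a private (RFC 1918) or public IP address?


RFC 1918 private ranges:
  10.0.0.0/8 (10.0.0.0 - 10.255.255.255)
  172.16.0.0/12 (172.16.0.0 - 172.31.255.255)
  192.168.0.0/16 (192.168.0.0 - 192.168.255.255)
Private (in 172.16.0.0/12)


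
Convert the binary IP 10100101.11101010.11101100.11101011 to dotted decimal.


10100101 = 165
11101010 = 234
11101100 = 236
11101011 = 235
IP: 165.234.236.235


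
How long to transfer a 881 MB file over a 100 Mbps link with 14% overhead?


Effective throughput = 100 * (1 - 14/100) = 86 Mbps
File size in Mb = 881 * 8 = 7048 Mb
Time = 7048 / 86
Time = 81.9535 seconds


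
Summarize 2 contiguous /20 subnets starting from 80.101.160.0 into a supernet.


Original prefix: /20
Number of subnets: 2 = 2^1
New prefix = 20 - 1 = 19
Supernet: 80.101.160.0/19


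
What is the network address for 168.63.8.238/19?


IP:   10101000.00111111.00001000.11101110
Mask: 11111111.11111111.11100000.00000000
AND operation:
Net:  10101000.00111111.00000000.00000000
Network: 168.63.0.0/19


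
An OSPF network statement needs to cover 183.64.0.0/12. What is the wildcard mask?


Subnet mask: 255.240.0.0
Wildcard = 255.255.255.255 - subnet mask
255 - 255 = 0
255 - 240 = 15
255 - 0 = 255
255 - 0 = 255
Wildcard: 0.15.255.255


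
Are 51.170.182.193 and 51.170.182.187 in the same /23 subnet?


Mask: 255.255.254.0
51.170.182.193 AND mask = 51.170.182.0
51.170.182.187 AND mask = 51.170.182.0
Yes, same subnet (51.170.182.0)


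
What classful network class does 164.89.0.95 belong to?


First octet: 164
Binary: 10100100
10xxxxxx -> Class B (128-191)
Class B, default mask 255.255.0.0 (/16)


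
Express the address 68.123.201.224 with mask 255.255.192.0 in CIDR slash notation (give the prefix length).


Binary: 11111111.11111111.11000000.00000000
Count leading 1s
Prefix: /18


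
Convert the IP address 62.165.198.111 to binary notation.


62 = 00111110
165 = 10100101
198 = 11000110
111 = 01101111
Binary: 00111110.10100101.11000110.01101111


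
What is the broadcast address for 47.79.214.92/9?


Network: 47.0.0.0/9
Host bits = 23
Set all host bits to 1:
Broadcast: 47.127.255.255


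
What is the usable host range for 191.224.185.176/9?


Network: 191.128.0.0
Broadcast: 191.255.255.255
First usable = network + 1
Last usable = broadcast - 1
Range: 191.128.0.1 to 191.255.255.254


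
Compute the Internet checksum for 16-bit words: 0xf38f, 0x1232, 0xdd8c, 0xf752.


Sum all words (with carry folding):
+ 0xf38f = 0xf38f
+ 0x1232 = 0x05c2
+ 0xdd8c = 0xe34e
+ 0xf752 = 0xdaa1
One's complement: ~0xdaa1
Checksum = 0x255e


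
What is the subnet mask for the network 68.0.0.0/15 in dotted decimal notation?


/15 means 15 network bits, 17 host bits
Binary: 11111111111111100000000000000000
Mask: 255.254.0.0


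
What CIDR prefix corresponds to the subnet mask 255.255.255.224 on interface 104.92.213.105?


Binary: 11111111.11111111.11111111.11100000
Count leading 1s
Prefix: /27


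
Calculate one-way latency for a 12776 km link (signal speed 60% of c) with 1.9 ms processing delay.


Speed = 0.6 * 3e5 km/s = 180000 km/s
Propagation delay = 12776 / 180000 = 0.071 s = 70.9778 ms
Processing delay = 1.9 ms
Total one-way latency = 72.8778 ms


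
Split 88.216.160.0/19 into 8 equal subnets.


New prefix = 19 + 3 = 22
Each subnet has 1024 addresses
  88.216.160.0/22
  88.216.164.0/22
  88.216.168.0/22
  88.216.172.0/22
  88.216.176.0/22
  88.216.180.0/22
  88.216.184.0/22
  88.216.188.0/22
Subnets: 88.216.160.0/22, 88.216.164.0/22, 88.216.168.0/22, 88.216.172.0/22, 88.216.176.0/22, 88.216.180.0/22, 88.216.184.0/22, 88.216.188.0/22


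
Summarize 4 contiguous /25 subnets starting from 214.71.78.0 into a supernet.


Original prefix: /25
Number of subnets: 4 = 2^2
New prefix = 25 - 2 = 23
Supernet: 214.71.78.0/23


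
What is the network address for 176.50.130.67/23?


IP:   10110000.00110010.10000010.01000011
Mask: 11111111.11111111.11111110.00000000
AND operation:
Net:  10110000.00110010.10000010.00000000
Network: 176.50.130.0/23


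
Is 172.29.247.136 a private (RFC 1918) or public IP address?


RFC 1918 private ranges:
  10.0.0.0/8 (10.0.0.0 - 10.255.255.255)
  172.16.0.0/12 (172.16.0.0 - 172.31.255.255)
  192.168.0.0/16 (192.168.0.0 - 192.168.255.255)
Private (in 172.16.0.0/12)


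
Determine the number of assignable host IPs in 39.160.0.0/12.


Host bits = 32 - 12 = 20
Total addresses = 2^20 = 1048576
Usable = total - 2 (network and broadcast)
Usable hosts: 1048574


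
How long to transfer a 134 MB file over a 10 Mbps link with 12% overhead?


Effective throughput = 10 * (1 - 12/100) = 8.8 Mbps
File size in Mb = 134 * 8 = 1072 Mb
Time = 1072 / 8.8
Time = 121.8182 seconds


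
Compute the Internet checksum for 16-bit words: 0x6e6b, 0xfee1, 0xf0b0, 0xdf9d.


Sum all words (with carry folding):
+ 0x6e6b = 0x6e6b
+ 0xfee1 = 0x6d4d
+ 0xf0b0 = 0x5dfe
+ 0xdf9d = 0x3d9c
One's complement: ~0x3d9c
Checksum = 0xc263


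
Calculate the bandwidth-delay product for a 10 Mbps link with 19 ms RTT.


BDP = bandwidth * RTT
= 10 Mbps * 19 ms
= 10 * 1e6 * 19 / 1000 bits
= 190000 bits
= 23750 bytes
= 23.1934 KB
BDP = 190000 bits (23750 bytes)


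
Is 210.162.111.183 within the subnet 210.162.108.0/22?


Subnet network: 210.162.108.0
Test IP AND mask: 210.162.108.0
Yes, 210.162.111.183 is in 210.162.108.0/22


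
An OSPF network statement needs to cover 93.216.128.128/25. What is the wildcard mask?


Subnet mask: 255.255.255.128
Wildcard = 255.255.255.255 - subnet mask
255 - 255 = 0
255 - 255 = 0
255 - 255 = 0
255 - 128 = 127
Wildcard: 0.0.0.127


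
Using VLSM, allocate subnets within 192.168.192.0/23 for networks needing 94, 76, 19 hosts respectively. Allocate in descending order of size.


94 hosts -> /25 (126 usable): 192.168.192.0/25
76 hosts -> /25 (126 usable): 192.168.192.128/25
19 hosts -> /27 (30 usable): 192.168.193.0/27
Allocation: 192.168.192.0/25 (94 hosts, 126 usable); 192.168.192.128/25 (76 hosts, 126 usable); 192.168.193.0/27 (19 hosts, 30 usable)


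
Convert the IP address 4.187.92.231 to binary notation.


4 = 00000100
187 = 10111011
92 = 01011100
231 = 11100111
Binary: 00000100.10111011.01011100.11100111


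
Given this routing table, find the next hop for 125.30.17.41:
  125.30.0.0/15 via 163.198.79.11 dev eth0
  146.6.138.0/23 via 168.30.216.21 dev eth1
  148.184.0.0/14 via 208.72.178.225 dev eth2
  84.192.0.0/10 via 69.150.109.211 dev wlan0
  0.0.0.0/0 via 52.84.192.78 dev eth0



Longest prefix match for 125.30.17.41:
  /15 125.30.0.0: MATCH
  /23 146.6.138.0: no
  /14 148.184.0.0: no
  /10 84.192.0.0: no
  /0 0.0.0.0: MATCH
Selected: next-hop 163.198.79.11 via eth0 (matched /15)


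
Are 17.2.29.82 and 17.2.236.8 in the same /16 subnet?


Mask: 255.255.0.0
17.2.29.82 AND mask = 17.2.0.0
17.2.236.8 AND mask = 17.2.0.0
Yes, same subnet (17.2.0.0)


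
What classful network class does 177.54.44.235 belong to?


First octet: 177
Binary: 10110001
10xxxxxx -> Class B (128-191)
Class B, default mask 255.255.0.0 (/16)


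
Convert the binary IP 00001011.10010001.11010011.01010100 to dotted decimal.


00001011 = 11
10010001 = 145
11010011 = 211
01010100 = 84
IP: 11.145.211.84


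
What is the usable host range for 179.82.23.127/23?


Network: 179.82.22.0
Broadcast: 179.82.23.255
First usable = network + 1
Last usable = broadcast - 1
Range: 179.82.22.1 to 179.82.23.254


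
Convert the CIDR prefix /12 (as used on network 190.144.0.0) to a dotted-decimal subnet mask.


/12 means 12 network bits, 20 host bits
Binary: 11111111111100000000000000000000
Mask: 255.240.0.0


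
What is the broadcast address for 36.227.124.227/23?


Network: 36.227.124.0/23
Host bits = 9
Set all host bits to 1:
Broadcast: 36.227.125.255


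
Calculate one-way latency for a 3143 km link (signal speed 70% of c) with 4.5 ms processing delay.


Speed = 0.7 * 3e5 km/s = 210000 km/s
Propagation delay = 3143 / 210000 = 0.015 s = 14.9667 ms
Processing delay = 4.5 ms
Total one-way latency = 19.4667 ms


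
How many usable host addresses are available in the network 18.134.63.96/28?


Host bits = 32 - 28 = 4
Total addresses = 2^4 = 16
Usable = total - 2 (network and broadcast)
Usable hosts: 14


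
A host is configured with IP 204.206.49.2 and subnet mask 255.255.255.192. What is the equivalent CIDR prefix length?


Binary: 11111111.11111111.11111111.11000000
Count leading 1s
Prefix: /26


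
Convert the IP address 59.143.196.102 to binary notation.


59 = 00111011
143 = 10001111
196 = 11000100
102 = 01100110
Binary: 00111011.10001111.11000100.01100110


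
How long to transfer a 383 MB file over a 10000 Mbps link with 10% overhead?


Effective throughput = 10000 * (1 - 10/100) = 9000 Mbps
File size in Mb = 383 * 8 = 3064 Mb
Time = 3064 / 9000
Time = 0.3404 seconds


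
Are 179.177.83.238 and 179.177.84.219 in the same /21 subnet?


Mask: 255.255.248.0
179.177.83.238 AND mask = 179.177.80.0
179.177.84.219 AND mask = 179.177.80.0
Yes, same subnet (179.177.80.0)


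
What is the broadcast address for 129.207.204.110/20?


Network: 129.207.192.0/20
Host bits = 12
Set all host bits to 1:
Broadcast: 129.207.207.255


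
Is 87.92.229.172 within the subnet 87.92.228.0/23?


Subnet network: 87.92.228.0
Test IP AND mask: 87.92.228.0
Yes, 87.92.229.172 is in 87.92.228.0/23


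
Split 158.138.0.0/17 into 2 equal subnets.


New prefix = 17 + 1 = 18
Each subnet has 16384 addresses
  158.138.0.0/18
  158.138.64.0/18
Subnets: 158.138.0.0/18, 158.138.64.0/18


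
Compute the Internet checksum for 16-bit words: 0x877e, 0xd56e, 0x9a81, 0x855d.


Sum all words (with carry folding):
+ 0x877e = 0x877e
+ 0xd56e = 0x5ced
+ 0x9a81 = 0xf76e
+ 0x855d = 0x7ccc
One's complement: ~0x7ccc
Checksum = 0x8333


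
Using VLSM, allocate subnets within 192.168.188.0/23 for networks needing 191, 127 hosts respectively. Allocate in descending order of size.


191 hosts -> /24 (254 usable): 192.168.188.0/24
127 hosts -> /24 (254 usable): 192.168.189.0/24
Allocation: 192.168.188.0/24 (191 hosts, 254 usable); 192.168.189.0/24 (127 hosts, 254 usable)


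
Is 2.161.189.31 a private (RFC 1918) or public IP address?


RFC 1918 private ranges:
  10.0.0.0/8 (10.0.0.0 - 10.255.255.255)
  172.16.0.0/12 (172.16.0.0 - 172.31.255.255)
  192.168.0.0/16 (192.168.0.0 - 192.168.255.255)
Public (not in any RFC 1918 range)


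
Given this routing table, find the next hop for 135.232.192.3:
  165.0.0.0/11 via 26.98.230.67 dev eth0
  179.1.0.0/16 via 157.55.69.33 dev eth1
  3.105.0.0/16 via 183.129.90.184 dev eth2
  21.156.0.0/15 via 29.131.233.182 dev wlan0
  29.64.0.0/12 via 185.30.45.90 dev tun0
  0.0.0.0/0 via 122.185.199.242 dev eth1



Longest prefix match for 135.232.192.3:
  /11 165.0.0.0: no
  /16 179.1.0.0: no
  /16 3.105.0.0: no
  /15 21.156.0.0: no
  /12 29.64.0.0: no
  /0 0.0.0.0: MATCH
Selected: next-hop 122.185.199.242 via eth1 (matched /0)


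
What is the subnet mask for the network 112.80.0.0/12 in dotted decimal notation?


/12 means 12 network bits, 20 host bits
Binary: 11111111111100000000000000000000
Mask: 255.240.0.0


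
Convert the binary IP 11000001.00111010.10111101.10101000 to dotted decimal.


11000001 = 193
00111010 = 58
10111101 = 189
10101000 = 168
IP: 193.58.189.168


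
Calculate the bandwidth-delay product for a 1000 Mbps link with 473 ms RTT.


BDP = bandwidth * RTT
= 1000 Mbps * 473 ms
= 1000 * 1e6 * 473 / 1000 bits
= 473000000 bits
= 59125000 bytes
= 57739.2578 KB
BDP = 473000000 bits (59125000 bytes)


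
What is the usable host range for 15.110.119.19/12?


Network: 15.96.0.0
Broadcast: 15.111.255.255
First usable = network + 1
Last usable = broadcast - 1
Range: 15.96.0.1 to 15.111.255.254


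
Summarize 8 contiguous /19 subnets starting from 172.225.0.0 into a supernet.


Original prefix: /19
Number of subnets: 8 = 2^3
New prefix = 19 - 3 = 16
Supernet: 172.225.0.0/16


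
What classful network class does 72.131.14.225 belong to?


First octet: 72
Binary: 01001000
0xxxxxxx -> Class A (1-126)
Class A, default mask 255.0.0.0 (/8)


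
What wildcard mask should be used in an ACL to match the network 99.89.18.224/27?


Subnet mask: 255.255.255.224
Wildcard = 255.255.255.255 - subnet mask
255 - 255 = 0
255 - 255 = 0
255 - 255 = 0
255 - 224 = 31
Wildcard: 0.0.0.31


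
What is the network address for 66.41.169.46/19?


IP:   01000010.00101001.10101001.00101110
Mask: 11111111.11111111.11100000.00000000
AND operation:
Net:  01000010.00101001.10100000.00000000
Network: 66.41.160.0/19


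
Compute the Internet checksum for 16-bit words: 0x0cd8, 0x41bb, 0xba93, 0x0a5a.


Sum all words (with carry folding):
+ 0x0cd8 = 0x0cd8
+ 0x41bb = 0x4e93
+ 0xba93 = 0x0927
+ 0x0a5a = 0x1381
One's complement: ~0x1381
Checksum = 0xec7e


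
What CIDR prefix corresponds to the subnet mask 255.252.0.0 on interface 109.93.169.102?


Binary: 11111111.11111100.00000000.00000000
Count leading 1s
Prefix: /14


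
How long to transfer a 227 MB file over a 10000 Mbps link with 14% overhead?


Effective throughput = 10000 * (1 - 14/100) = 8600 Mbps
File size in Mb = 227 * 8 = 1816 Mb
Time = 1816 / 8600
Time = 0.2112 seconds


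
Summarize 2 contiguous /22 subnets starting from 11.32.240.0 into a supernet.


Original prefix: /22
Number of subnets: 2 = 2^1
New prefix = 22 - 1 = 21
Supernet: 11.32.240.0/21


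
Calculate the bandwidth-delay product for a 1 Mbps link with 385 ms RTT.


BDP = bandwidth * RTT
= 1 Mbps * 385 ms
= 1 * 1e6 * 385 / 1000 bits
= 385000 bits
= 48125 bytes
= 46.9971 KB
BDP = 385000 bits (48125 bytes)


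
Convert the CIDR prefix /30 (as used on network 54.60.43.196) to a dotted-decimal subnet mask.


/30 means 30 network bits, 2 host bits
Binary: 11111111111111111111111111111100
Mask: 255.255.255.252


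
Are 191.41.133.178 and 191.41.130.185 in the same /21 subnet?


Mask: 255.255.248.0
191.41.133.178 AND mask = 191.41.128.0
191.41.130.185 AND mask = 191.41.128.0
Yes, same subnet (191.41.128.0)


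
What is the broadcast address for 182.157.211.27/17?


Network: 182.157.128.0/17
Host bits = 15
Set all host bits to 1:
Broadcast: 182.157.255.255
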